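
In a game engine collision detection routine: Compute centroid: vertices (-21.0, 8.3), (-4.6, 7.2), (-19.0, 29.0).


Centroid = ((x_A+x_B+x_C)/3, (y_A+y_B+y_C)/3)
= (((-21)+(-4.6)+(-19))/3, (8.3+7.2+29)/3)
= (-14.8667, 14.8333)

(-14.8667, 14.8333)


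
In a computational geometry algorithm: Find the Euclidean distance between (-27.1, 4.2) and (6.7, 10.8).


dx=33.8, dy=6.6
d^2 = 33.8^2 + 6.6^2 = 1186
d = sqrt(1186) = 34.4384

34.4384


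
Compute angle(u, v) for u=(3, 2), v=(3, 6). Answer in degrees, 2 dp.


u.v = 21, |u| = sqrt(13) = 3.6056, |v| = sqrt(45) = 6.7082
cos(theta) = u.v/(|u||v|) = 21/sqrt(585) = 0.868243
theta = acos(0.868243) = 29.74 degrees

29.74 degrees


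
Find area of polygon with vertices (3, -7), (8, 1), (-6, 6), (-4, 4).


Shoelace sum: (3*1 - 8*(-7)) + (8*6 - (-6)*1) + ((-6)*4 - (-4)*6) + ((-4)*(-7) - 3*4)
= 129
Area = |129|/2 = 64.5

64.5


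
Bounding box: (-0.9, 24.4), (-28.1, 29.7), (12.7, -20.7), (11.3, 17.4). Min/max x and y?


x range: [-28.1, 12.7]
y range: [-20.7, 29.7]
Bounding box: (-28.1,-20.7) to (12.7,29.7)

(-28.1,-20.7) to (12.7,29.7)


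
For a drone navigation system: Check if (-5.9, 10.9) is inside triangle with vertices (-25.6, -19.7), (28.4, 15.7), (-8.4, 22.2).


Cross products: AB x AP = 955.02, BC x BP = 399.59, CA x CP = 299.11
All same sign? yes

Yes, inside


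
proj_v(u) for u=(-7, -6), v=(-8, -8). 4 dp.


u.v = 104, |v| = sqrt(128) = 11.3137
Scalar projection = u.v / |v| = 104 / sqrt(128) = 9.1924

9.1924


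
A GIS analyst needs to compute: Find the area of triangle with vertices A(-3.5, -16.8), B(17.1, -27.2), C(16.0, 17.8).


Area = |x_A(y_B-y_C) + x_B(y_C-y_A) + x_C(y_A-y_B)|/2
= |157.5 + 591.66 + 166.4|/2
= 915.56/2 = 457.78

457.78


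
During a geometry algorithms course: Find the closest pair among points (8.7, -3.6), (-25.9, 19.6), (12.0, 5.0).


d(P0,P1) = 41.6581, d(P0,P2) = 9.2114, d(P1,P2) = 40.6149
Closest: P0 and P2

Closest pair: (8.7, -3.6) and (12.0, 5.0), distance = 9.2114


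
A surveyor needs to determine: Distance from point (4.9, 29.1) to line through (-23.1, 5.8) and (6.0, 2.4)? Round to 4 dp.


|cross product| = 773.23
|line direction| = sqrt(858.37) = 29.298
Distance = 773.23/sqrt(858.37) = 26.3919

26.3919


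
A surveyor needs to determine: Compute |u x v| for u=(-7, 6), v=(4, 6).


|u x v| = |(-7)*6 - 6*4|
= |(-42) - 24| = 66

66


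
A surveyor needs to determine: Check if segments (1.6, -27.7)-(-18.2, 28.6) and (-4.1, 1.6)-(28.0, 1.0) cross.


Cross products: d1=-937.11, d2=858.24, d3=-259.23, d4=-2054.58
d1*d2 < 0 and d3*d4 < 0? no

No, they don't intersect


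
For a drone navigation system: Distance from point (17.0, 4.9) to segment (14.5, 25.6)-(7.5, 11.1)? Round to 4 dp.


Project P onto AB: t = 1 (clamped to [0,1])
Closest point on segment: (7.5, 11.1)
Distance: 11.3442

11.3442


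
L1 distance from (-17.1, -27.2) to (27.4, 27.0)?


|(-17.1)-27.4| + |(-27.2)-27| = 44.5 + 54.2 = 98.7

98.7


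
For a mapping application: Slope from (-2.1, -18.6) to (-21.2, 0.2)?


slope = (y2-y1)/(x2-x1) = (0.2-(-18.6))/((-21.2)-(-2.1)) = 18.8/(-19.1) = -0.9843

-0.9843


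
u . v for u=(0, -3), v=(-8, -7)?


u . v = u_x*v_x + u_y*v_y = 0*(-8) + (-3)*(-7)
= 0 + 21 = 21

21


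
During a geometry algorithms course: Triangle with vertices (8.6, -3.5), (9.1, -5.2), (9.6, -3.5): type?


Side lengths squared: AB^2=3.14, BC^2=3.14, CA^2=1
Sorted: [1, 3.14, 3.14]
By sides: Isosceles, By angles: Acute

Isosceles, Acute


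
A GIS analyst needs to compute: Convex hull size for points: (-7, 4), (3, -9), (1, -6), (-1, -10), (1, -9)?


Convex hull vertices (CCW): (-7, 4), (-1, -10), (3, -9), (1, -6)
Count = 4

4


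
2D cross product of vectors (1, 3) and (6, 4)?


u x v = u_x*v_y - u_y*v_x = 1*4 - 3*6
= 4 - 18 = -14

-14


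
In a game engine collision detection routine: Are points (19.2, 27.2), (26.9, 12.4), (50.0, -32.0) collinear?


Cross product: (26.9-19.2)*((-32)-27.2) - (12.4-27.2)*(50-19.2)
= 0

Yes, collinear


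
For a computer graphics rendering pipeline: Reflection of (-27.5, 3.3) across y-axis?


Reflection over y-axis: (x,y) -> (-x,y)
(-27.5, 3.3) -> (27.5, 3.3)

(27.5, 3.3)


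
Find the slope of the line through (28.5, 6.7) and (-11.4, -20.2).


slope = (y2-y1)/(x2-x1) = ((-20.2)-6.7)/((-11.4)-28.5) = (-26.9)/(-39.9) = 0.6742

0.6742


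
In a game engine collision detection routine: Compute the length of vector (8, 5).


|u| = sqrt(8^2 + 5^2) = sqrt(89) = 9.434

9.434


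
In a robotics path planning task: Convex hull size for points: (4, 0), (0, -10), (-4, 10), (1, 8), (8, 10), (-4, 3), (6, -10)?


Convex hull vertices (CCW): (-4, 3), (0, -10), (6, -10), (8, 10), (-4, 10)
Count = 5

5


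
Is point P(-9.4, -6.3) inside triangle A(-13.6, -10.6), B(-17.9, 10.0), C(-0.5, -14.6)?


Cross products: AB x AP = -105.01, BC x BP = -74.52, CA x CP = -73.13
All same sign? yes

Yes, inside


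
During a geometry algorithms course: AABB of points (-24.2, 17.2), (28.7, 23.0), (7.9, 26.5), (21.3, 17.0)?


x range: [-24.2, 28.7]
y range: [17, 26.5]
Bounding box: (-24.2,17) to (28.7,26.5)

(-24.2,17) to (28.7,26.5)


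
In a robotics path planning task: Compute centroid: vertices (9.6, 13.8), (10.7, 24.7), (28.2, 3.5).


Centroid = ((x_A+x_B+x_C)/3, (y_A+y_B+y_C)/3)
= ((9.6+10.7+28.2)/3, (13.8+24.7+3.5)/3)
= (16.1667, 14)

(16.1667, 14)


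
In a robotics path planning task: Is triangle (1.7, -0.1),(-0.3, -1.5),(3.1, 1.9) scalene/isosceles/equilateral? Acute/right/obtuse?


Side lengths squared: AB^2=5.96, BC^2=23.12, CA^2=5.96
Sorted: [5.96, 5.96, 23.12]
By sides: Isosceles, By angles: Obtuse

Isosceles, Obtuse


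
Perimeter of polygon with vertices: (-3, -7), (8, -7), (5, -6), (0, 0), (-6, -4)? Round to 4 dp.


Sides: (-3, -7)->(8, -7): sqrt(121) = 11, (8, -7)->(5, -6): sqrt(10) = 3.162278, (5, -6)->(0, 0): sqrt(61) = 7.81025, (0, 0)->(-6, -4): sqrt(52) = 7.211103, (-6, -4)->(-3, -7): sqrt(18) = 4.242641
Sum = 33.426272
Perimeter = 33.4263

33.4263


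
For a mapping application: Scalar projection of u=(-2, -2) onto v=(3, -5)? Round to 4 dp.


u.v = 4, |v| = sqrt(34) = 5.831
Scalar projection = u.v / |v| = 4 / sqrt(34) = 0.686

0.686


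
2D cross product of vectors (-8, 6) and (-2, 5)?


u x v = u_x*v_y - u_y*v_x = (-8)*5 - 6*(-2)
= (-40) - (-12) = -28

-28


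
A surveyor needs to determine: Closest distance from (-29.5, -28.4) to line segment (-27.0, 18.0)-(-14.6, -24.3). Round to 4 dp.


Project P onto AB: t = 0.9942 (clamped to [0,1])
Closest point on segment: (-14.6723, -24.0533)
Distance: 15.4517

15.4517


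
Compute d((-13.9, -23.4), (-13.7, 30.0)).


dx=0.2, dy=53.4
d^2 = 0.2^2 + 53.4^2 = 2851.6
d = sqrt(2851.6) = 53.4004

53.4004


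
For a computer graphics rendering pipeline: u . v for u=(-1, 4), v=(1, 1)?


u . v = u_x*v_x + u_y*v_y = (-1)*1 + 4*1
= (-1) + 4 = 3

3


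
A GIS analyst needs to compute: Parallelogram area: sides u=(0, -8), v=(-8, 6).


|u x v| = |0*6 - (-8)*(-8)|
= |0 - 64| = 64

64


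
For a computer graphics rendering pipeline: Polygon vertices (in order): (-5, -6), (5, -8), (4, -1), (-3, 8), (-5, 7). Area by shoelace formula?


Shoelace sum: ((-5)*(-8) - 5*(-6)) + (5*(-1) - 4*(-8)) + (4*8 - (-3)*(-1)) + ((-3)*7 - (-5)*8) + ((-5)*(-6) - (-5)*7)
= 210
Area = |210|/2 = 105

105


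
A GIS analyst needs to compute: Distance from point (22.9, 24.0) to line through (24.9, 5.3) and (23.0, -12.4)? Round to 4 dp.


|cross product| = 70.93
|line direction| = sqrt(316.9) = 17.8017
Distance = 70.93/sqrt(316.9) = 3.9845

3.9845


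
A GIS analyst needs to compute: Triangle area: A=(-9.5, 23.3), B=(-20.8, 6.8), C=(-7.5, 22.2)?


Area = |x_A(y_B-y_C) + x_B(y_C-y_A) + x_C(y_A-y_B)|/2
= |146.3 + 22.88 + (-123.75)|/2
= 45.43/2 = 22.715

22.715


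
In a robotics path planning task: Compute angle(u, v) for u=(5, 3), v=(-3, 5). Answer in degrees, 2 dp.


u.v = 0, |u| = sqrt(34) = 5.831, |v| = sqrt(34) = 5.831
cos(theta) = u.v/(|u||v|) = 0/sqrt(1156) = 0
theta = acos(0) = 90 degrees

90 degrees


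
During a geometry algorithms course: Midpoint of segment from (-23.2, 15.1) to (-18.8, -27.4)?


M = (((-23.2)+(-18.8))/2, (15.1+(-27.4))/2)
= (-21, -6.15)

(-21, -6.15)


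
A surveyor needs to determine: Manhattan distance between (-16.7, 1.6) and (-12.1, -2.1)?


|(-16.7)-(-12.1)| + |1.6-(-2.1)| = 4.6 + 3.7 = 8.3

8.3


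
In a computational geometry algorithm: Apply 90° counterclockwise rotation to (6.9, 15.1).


90° CCW: (x,y) -> (-y, x)
(6.9,15.1) -> (-15.1, 6.9)

(-15.1, 6.9)


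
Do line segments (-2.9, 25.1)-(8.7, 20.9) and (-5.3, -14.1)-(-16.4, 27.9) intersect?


Cross products: d1=-535.92, d2=-976.5, d3=-464.8, d4=-24.22
d1*d2 < 0 and d3*d4 < 0? no

No, they don't intersect


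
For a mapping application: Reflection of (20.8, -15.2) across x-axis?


Reflection over x-axis: (x,y) -> (x,-y)
(20.8, -15.2) -> (20.8, 15.2)

(20.8, 15.2)


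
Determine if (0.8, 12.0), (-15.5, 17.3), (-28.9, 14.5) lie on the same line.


Cross product: ((-15.5)-0.8)*(14.5-12) - (17.3-12)*((-28.9)-0.8)
= 116.66

No, not collinear


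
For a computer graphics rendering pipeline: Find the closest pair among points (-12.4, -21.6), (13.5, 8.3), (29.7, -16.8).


d(P0,P1) = 39.5578, d(P0,P2) = 42.3728, d(P1,P2) = 29.8739
Closest: P1 and P2

Closest pair: (13.5, 8.3) and (29.7, -16.8), distance = 29.8739


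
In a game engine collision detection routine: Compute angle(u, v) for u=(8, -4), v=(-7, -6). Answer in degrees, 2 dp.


u.v = -32, |u| = sqrt(80) = 8.9443, |v| = sqrt(85) = 9.2195
cos(theta) = u.v/(|u||v|) = -32/sqrt(6800) = -0.388057
theta = acos(-0.388057) = 112.83 degrees

112.83 degrees


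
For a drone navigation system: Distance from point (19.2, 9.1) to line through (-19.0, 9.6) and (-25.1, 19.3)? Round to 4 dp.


|cross product| = 367.49
|line direction| = sqrt(131.3) = 11.4586
Distance = 367.49/sqrt(131.3) = 32.071

32.071


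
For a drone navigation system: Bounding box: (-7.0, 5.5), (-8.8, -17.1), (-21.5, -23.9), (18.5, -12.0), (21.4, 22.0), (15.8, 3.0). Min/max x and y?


x range: [-21.5, 21.4]
y range: [-23.9, 22]
Bounding box: (-21.5,-23.9) to (21.4,22)

(-21.5,-23.9) to (21.4,22)


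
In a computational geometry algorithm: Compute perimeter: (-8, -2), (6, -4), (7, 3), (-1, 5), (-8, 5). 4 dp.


Sides: (-8, -2)->(6, -4): sqrt(200) = 14.142136, (6, -4)->(7, 3): sqrt(50) = 7.071068, (7, 3)->(-1, 5): sqrt(68) = 8.246211, (-1, 5)->(-8, 5): sqrt(49) = 7, (-8, 5)->(-8, -2): sqrt(49) = 7
Sum = 43.459415
Perimeter = 43.4594

43.4594


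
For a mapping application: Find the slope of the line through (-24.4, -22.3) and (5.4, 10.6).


slope = (y2-y1)/(x2-x1) = (10.6-(-22.3))/(5.4-(-24.4)) = 32.9/29.8 = 1.104

1.104


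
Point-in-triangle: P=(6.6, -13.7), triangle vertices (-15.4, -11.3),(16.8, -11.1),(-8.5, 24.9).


Cross products: AB x AP = -81.68, BC x BP = 432.98, CA x CP = 812.96
All same sign? no

No, outside


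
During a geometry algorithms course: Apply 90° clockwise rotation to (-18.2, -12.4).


90° CW: (x,y) -> (y, -x)
(-18.2,-12.4) -> (-12.4, 18.2)

(-12.4, 18.2)


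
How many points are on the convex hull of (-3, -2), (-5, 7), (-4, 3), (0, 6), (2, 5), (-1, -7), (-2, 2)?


Convex hull vertices (CCW): (-5, 7), (-3, -2), (-1, -7), (2, 5), (0, 6)
Count = 5

5


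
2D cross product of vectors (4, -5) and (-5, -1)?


u x v = u_x*v_y - u_y*v_x = 4*(-1) - (-5)*(-5)
= (-4) - 25 = -29

-29


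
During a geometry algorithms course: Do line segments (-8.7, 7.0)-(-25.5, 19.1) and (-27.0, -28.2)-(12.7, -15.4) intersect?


Cross products: d1=1163.2, d2=1858.61, d3=812.79, d4=117.38
d1*d2 < 0 and d3*d4 < 0? no

No, they don't intersect


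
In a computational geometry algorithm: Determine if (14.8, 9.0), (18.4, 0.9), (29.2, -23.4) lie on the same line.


Cross product: (18.4-14.8)*((-23.4)-9) - (0.9-9)*(29.2-14.8)
= 0

Yes, collinear


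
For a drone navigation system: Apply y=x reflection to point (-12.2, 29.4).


Reflection over y=x: (x,y) -> (y,x)
(-12.2, 29.4) -> (29.4, -12.2)

(29.4, -12.2)


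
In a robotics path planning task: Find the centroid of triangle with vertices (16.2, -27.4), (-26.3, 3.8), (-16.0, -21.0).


Centroid = ((x_A+x_B+x_C)/3, (y_A+y_B+y_C)/3)
= ((16.2+(-26.3)+(-16))/3, ((-27.4)+3.8+(-21))/3)
= (-8.7, -14.8667)

(-8.7, -14.8667)


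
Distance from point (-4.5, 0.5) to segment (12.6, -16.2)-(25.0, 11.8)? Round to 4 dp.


Project P onto AB: t = 0.2725 (clamped to [0,1])
Closest point on segment: (15.9793, -8.5694)
Distance: 22.3976

22.3976


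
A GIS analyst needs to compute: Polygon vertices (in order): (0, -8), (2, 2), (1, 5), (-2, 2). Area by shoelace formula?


Shoelace sum: (0*2 - 2*(-8)) + (2*5 - 1*2) + (1*2 - (-2)*5) + ((-2)*(-8) - 0*2)
= 52
Area = |52|/2 = 26

26


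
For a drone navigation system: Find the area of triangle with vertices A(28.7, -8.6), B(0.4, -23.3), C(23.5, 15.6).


Area = |x_A(y_B-y_C) + x_B(y_C-y_A) + x_C(y_A-y_B)|/2
= |(-1116.43) + 9.68 + 345.45|/2
= 761.3/2 = 380.65

380.65


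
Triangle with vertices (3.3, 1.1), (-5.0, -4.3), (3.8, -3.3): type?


Side lengths squared: AB^2=98.05, BC^2=78.44, CA^2=19.61
Sorted: [19.61, 78.44, 98.05]
By sides: Scalene, By angles: Right

Scalene, Right


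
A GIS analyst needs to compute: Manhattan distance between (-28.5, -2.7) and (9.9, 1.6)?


|(-28.5)-9.9| + |(-2.7)-1.6| = 38.4 + 4.3 = 42.7

42.7


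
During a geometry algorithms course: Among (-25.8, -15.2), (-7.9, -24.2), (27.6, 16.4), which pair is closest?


d(P0,P1) = 20.0352, d(P0,P2) = 62.0493, d(P1,P2) = 53.9315
Closest: P0 and P1

Closest pair: (-25.8, -15.2) and (-7.9, -24.2), distance = 20.0352


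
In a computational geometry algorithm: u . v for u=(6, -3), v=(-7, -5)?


u . v = u_x*v_x + u_y*v_y = 6*(-7) + (-3)*(-5)
= (-42) + 15 = -27

-27


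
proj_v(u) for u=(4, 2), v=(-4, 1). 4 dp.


u.v = -14, |v| = sqrt(17) = 4.1231
Scalar projection = u.v / |v| = -14 / sqrt(17) = -3.3955

-3.3955


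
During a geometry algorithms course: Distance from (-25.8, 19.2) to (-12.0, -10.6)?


dx=13.8, dy=-29.8
d^2 = 13.8^2 + (-29.8)^2 = 1078.48
d = sqrt(1078.48) = 32.8402

32.8402


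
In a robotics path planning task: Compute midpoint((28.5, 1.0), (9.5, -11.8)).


M = ((28.5+9.5)/2, (1+(-11.8))/2)
= (19, -5.4)

(19, -5.4)


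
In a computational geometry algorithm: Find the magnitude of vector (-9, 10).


|u| = sqrt((-9)^2 + 10^2) = sqrt(181) = 13.4536

13.4536


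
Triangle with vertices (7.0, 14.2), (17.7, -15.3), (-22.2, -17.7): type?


Side lengths squared: AB^2=984.74, BC^2=1597.77, CA^2=1870.25
Sorted: [984.74, 1597.77, 1870.25]
By sides: Scalene, By angles: Acute

Scalene, Acute


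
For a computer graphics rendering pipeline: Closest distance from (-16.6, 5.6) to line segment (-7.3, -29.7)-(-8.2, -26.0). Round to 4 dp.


Project P onto AB: t = 1 (clamped to [0,1])
Closest point on segment: (-8.2, -26)
Distance: 32.6974

32.6974


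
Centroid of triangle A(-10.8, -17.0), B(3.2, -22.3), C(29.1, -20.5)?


Centroid = ((x_A+x_B+x_C)/3, (y_A+y_B+y_C)/3)
= (((-10.8)+3.2+29.1)/3, ((-17)+(-22.3)+(-20.5))/3)
= (7.1667, -19.9333)

(7.1667, -19.9333)


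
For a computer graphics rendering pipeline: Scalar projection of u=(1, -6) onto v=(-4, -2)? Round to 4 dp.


u.v = 8, |v| = sqrt(20) = 4.4721
Scalar projection = u.v / |v| = 8 / sqrt(20) = 1.7889

1.7889


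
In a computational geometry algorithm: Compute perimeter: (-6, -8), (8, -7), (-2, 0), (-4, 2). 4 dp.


Sides: (-6, -8)->(8, -7): sqrt(197) = 14.035669, (8, -7)->(-2, 0): sqrt(149) = 12.206556, (-2, 0)->(-4, 2): sqrt(8) = 2.828427, (-4, 2)->(-6, -8): sqrt(104) = 10.198039
Sum = 39.268691
Perimeter = 39.2687

39.2687


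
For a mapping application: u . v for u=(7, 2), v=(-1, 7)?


u . v = u_x*v_x + u_y*v_y = 7*(-1) + 2*7
= (-7) + 14 = 7

7


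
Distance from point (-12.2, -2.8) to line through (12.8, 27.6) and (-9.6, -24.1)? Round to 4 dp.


|cross product| = 611.54
|line direction| = sqrt(3174.65) = 56.344
Distance = 611.54/sqrt(3174.65) = 10.8537

10.8537


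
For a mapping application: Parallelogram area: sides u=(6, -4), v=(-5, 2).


|u x v| = |6*2 - (-4)*(-5)|
= |12 - 20| = 8

8


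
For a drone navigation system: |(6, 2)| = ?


|u| = sqrt(6^2 + 2^2) = sqrt(40) = 6.3246

6.3246


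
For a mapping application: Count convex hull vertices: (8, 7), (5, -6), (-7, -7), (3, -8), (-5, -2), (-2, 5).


Convex hull vertices (CCW): (-7, -7), (3, -8), (5, -6), (8, 7), (-2, 5), (-5, -2)
Count = 6

6


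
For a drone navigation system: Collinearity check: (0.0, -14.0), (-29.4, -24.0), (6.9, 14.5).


Cross product: ((-29.4)-0)*(14.5-(-14)) - ((-24)-(-14))*(6.9-0)
= -768.9

No, not collinear


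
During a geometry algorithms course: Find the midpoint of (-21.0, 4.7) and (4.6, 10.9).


M = (((-21)+4.6)/2, (4.7+10.9)/2)
= (-8.2, 7.8)

(-8.2, 7.8)


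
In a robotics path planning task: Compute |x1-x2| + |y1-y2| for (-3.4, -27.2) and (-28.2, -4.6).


|(-3.4)-(-28.2)| + |(-27.2)-(-4.6)| = 24.8 + 22.6 = 47.4

47.4


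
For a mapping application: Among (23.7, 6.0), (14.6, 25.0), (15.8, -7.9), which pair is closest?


d(P0,P1) = 21.0668, d(P0,P2) = 15.9881, d(P1,P2) = 32.9219
Closest: P0 and P2

Closest pair: (23.7, 6.0) and (15.8, -7.9), distance = 15.9881


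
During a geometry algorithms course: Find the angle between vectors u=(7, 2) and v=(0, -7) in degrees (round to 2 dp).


u.v = -14, |u| = sqrt(53) = 7.2801, |v| = sqrt(49) = 7
cos(theta) = u.v/(|u||v|) = -14/sqrt(2597) = -0.274721
theta = acos(-0.274721) = 105.95 degrees

105.95 degrees


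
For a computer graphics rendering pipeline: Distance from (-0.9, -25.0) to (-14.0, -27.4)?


dx=-13.1, dy=-2.4
d^2 = (-13.1)^2 + (-2.4)^2 = 177.37
d = sqrt(177.37) = 13.318

13.318


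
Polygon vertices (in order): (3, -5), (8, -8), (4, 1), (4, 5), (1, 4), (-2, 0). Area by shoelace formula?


Shoelace sum: (3*(-8) - 8*(-5)) + (8*1 - 4*(-8)) + (4*5 - 4*1) + (4*4 - 1*5) + (1*0 - (-2)*4) + ((-2)*(-5) - 3*0)
= 101
Area = |101|/2 = 50.5

50.5


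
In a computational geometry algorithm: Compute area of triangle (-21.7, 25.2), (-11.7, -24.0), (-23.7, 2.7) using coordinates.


Area = |x_A(y_B-y_C) + x_B(y_C-y_A) + x_C(y_A-y_B)|/2
= |579.39 + 263.25 + (-1166.04)|/2
= 323.4/2 = 161.7

161.7


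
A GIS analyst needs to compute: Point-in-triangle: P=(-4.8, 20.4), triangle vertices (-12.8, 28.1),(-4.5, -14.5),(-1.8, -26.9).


Cross products: AB x AP = 276.89, BC x BP = 90.51, CA x CP = -355.3
All same sign? no

No, outside


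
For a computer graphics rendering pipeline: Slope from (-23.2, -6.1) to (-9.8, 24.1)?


slope = (y2-y1)/(x2-x1) = (24.1-(-6.1))/((-9.8)-(-23.2)) = 30.2/13.4 = 2.2537

2.2537


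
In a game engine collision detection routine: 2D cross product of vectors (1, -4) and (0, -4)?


u x v = u_x*v_y - u_y*v_x = 1*(-4) - (-4)*0
= (-4) - 0 = -4

-4


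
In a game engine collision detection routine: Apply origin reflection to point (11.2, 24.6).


Reflection over origin: (x,y) -> (-x,-y)
(11.2, 24.6) -> (-11.2, -24.6)

(-11.2, -24.6)


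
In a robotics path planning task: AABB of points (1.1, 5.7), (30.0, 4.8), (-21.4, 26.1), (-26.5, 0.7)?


x range: [-26.5, 30]
y range: [0.7, 26.1]
Bounding box: (-26.5,0.7) to (30,26.1)

(-26.5,0.7) to (30,26.1)


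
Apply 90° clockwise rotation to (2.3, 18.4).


90° CW: (x,y) -> (y, -x)
(2.3,18.4) -> (18.4, -2.3)

(18.4, -2.3)


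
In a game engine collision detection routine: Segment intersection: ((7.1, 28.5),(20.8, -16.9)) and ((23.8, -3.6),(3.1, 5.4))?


Cross products: d1=-514.17, d2=302.31, d3=318.41, d4=-498.07
d1*d2 < 0 and d3*d4 < 0? yes

Yes, they intersect


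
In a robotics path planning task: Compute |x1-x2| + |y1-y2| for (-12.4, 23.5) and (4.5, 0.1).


|(-12.4)-4.5| + |23.5-0.1| = 16.9 + 23.4 = 40.3

40.3


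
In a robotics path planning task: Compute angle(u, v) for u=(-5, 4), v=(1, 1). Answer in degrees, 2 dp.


u.v = -1, |u| = sqrt(41) = 6.4031, |v| = sqrt(2) = 1.4142
cos(theta) = u.v/(|u||v|) = -1/sqrt(82) = -0.110432
theta = acos(-0.110432) = 96.34 degrees

96.34 degrees


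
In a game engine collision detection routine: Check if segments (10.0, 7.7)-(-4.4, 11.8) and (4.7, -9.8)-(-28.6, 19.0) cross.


Cross products: d1=-735.39, d2=-457.2, d3=273.73, d4=-4.46
d1*d2 < 0 and d3*d4 < 0? no

No, they don't intersect


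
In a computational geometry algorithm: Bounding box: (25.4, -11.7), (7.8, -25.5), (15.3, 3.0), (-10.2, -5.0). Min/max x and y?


x range: [-10.2, 25.4]
y range: [-25.5, 3]
Bounding box: (-10.2,-25.5) to (25.4,3)

(-10.2,-25.5) to (25.4,3)


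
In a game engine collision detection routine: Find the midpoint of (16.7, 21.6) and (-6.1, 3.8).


M = ((16.7+(-6.1))/2, (21.6+3.8)/2)
= (5.3, 12.7)

(5.3, 12.7)


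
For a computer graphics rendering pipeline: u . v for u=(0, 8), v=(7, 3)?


u . v = u_x*v_x + u_y*v_y = 0*7 + 8*3
= 0 + 24 = 24

24


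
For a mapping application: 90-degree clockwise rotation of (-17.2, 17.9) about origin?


90° CW: (x,y) -> (y, -x)
(-17.2,17.9) -> (17.9, 17.2)

(17.9, 17.2)


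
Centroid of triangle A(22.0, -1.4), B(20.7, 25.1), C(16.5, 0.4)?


Centroid = ((x_A+x_B+x_C)/3, (y_A+y_B+y_C)/3)
= ((22+20.7+16.5)/3, ((-1.4)+25.1+0.4)/3)
= (19.7333, 8.0333)

(19.7333, 8.0333)


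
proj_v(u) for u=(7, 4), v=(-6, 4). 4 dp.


u.v = -26, |v| = sqrt(52) = 7.2111
Scalar projection = u.v / |v| = -26 / sqrt(52) = -3.6056

-3.6056


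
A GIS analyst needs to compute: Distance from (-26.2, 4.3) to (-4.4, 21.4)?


dx=21.8, dy=17.1
d^2 = 21.8^2 + 17.1^2 = 767.65
d = sqrt(767.65) = 27.7065

27.7065


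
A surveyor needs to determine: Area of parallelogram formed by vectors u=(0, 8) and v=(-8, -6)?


|u x v| = |0*(-6) - 8*(-8)|
= |0 - (-64)| = 64

64


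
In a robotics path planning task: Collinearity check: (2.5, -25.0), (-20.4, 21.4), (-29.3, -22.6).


Cross product: ((-20.4)-2.5)*((-22.6)-(-25)) - (21.4-(-25))*((-29.3)-2.5)
= 1420.56

No, not collinear


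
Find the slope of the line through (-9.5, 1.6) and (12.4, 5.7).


slope = (y2-y1)/(x2-x1) = (5.7-1.6)/(12.4-(-9.5)) = 4.1/21.9 = 0.1872

0.1872


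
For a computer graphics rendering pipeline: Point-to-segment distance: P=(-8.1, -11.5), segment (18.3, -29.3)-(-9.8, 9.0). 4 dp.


Project P onto AB: t = 0.6309 (clamped to [0,1])
Closest point on segment: (0.5723, -5.1373)
Distance: 10.756

10.756


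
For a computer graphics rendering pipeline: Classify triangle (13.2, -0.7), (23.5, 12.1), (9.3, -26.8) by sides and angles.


Side lengths squared: AB^2=269.93, BC^2=1714.85, CA^2=696.42
Sorted: [269.93, 696.42, 1714.85]
By sides: Scalene, By angles: Obtuse

Scalene, Obtuse


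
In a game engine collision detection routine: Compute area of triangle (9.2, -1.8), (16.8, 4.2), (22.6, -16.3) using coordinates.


Area = |x_A(y_B-y_C) + x_B(y_C-y_A) + x_C(y_A-y_B)|/2
= |188.6 + (-243.6) + (-135.6)|/2
= 190.6/2 = 95.3

95.3


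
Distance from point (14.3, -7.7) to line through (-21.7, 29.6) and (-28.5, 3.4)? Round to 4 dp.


|cross product| = 1196.84
|line direction| = sqrt(732.68) = 27.0681
Distance = 1196.84/sqrt(732.68) = 44.2159

44.2159


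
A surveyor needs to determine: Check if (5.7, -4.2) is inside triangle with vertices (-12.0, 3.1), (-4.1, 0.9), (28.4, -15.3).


Cross products: AB x AP = -18.73, BC x BP = -6.99, CA x CP = -30.76
All same sign? yes

Yes, inside


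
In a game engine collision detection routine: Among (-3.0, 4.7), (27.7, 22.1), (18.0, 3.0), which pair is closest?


d(P0,P1) = 35.2881, d(P0,P2) = 21.0687, d(P1,P2) = 21.422
Closest: P0 and P2

Closest pair: (-3.0, 4.7) and (18.0, 3.0), distance = 21.0687


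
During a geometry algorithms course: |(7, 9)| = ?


|u| = sqrt(7^2 + 9^2) = sqrt(130) = 11.4018

11.4018


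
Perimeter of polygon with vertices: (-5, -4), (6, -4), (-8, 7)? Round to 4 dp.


Sides: (-5, -4)->(6, -4): sqrt(121) = 11, (6, -4)->(-8, 7): sqrt(317) = 17.804494, (-8, 7)->(-5, -4): sqrt(130) = 11.401754
Sum = 40.206248
Perimeter = 40.2062

40.2062


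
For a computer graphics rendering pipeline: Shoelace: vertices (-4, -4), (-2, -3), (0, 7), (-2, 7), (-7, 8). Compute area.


Shoelace sum: ((-4)*(-3) - (-2)*(-4)) + ((-2)*7 - 0*(-3)) + (0*7 - (-2)*7) + ((-2)*8 - (-7)*7) + ((-7)*(-4) - (-4)*8)
= 97
Area = |97|/2 = 48.5

48.5


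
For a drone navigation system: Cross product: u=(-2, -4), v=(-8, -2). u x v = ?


u x v = u_x*v_y - u_y*v_x = (-2)*(-2) - (-4)*(-8)
= 4 - 32 = -28

-28


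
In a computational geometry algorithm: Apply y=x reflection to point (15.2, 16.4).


Reflection over y=x: (x,y) -> (y,x)
(15.2, 16.4) -> (16.4, 15.2)

(16.4, 15.2)


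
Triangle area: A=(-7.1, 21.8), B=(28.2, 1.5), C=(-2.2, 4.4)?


Area = |x_A(y_B-y_C) + x_B(y_C-y_A) + x_C(y_A-y_B)|/2
= |20.59 + (-490.68) + (-44.66)|/2
= 514.75/2 = 257.375

257.375


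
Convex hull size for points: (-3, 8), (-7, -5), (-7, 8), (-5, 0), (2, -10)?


Convex hull vertices (CCW): (-7, -5), (2, -10), (-3, 8), (-7, 8)
Count = 4

4


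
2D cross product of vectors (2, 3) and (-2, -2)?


u x v = u_x*v_y - u_y*v_x = 2*(-2) - 3*(-2)
= (-4) - (-6) = 2

2


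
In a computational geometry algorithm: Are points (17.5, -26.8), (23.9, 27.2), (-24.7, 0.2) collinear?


Cross product: (23.9-17.5)*(0.2-(-26.8)) - (27.2-(-26.8))*((-24.7)-17.5)
= 2451.6

No, not collinear


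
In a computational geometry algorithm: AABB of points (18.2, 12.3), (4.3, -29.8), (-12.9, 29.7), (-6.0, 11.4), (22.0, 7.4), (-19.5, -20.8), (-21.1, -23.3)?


x range: [-21.1, 22]
y range: [-29.8, 29.7]
Bounding box: (-21.1,-29.8) to (22,29.7)

(-21.1,-29.8) to (22,29.7)


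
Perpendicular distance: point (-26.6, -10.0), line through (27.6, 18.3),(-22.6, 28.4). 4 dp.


|cross product| = 1968.08
|line direction| = sqrt(2622.05) = 51.206
Distance = 1968.08/sqrt(2622.05) = 38.4346

38.4346


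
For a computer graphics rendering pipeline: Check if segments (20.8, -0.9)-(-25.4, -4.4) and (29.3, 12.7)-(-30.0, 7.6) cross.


Cross products: d1=763.13, d2=735.06, d3=-598.57, d4=-570.5
d1*d2 < 0 and d3*d4 < 0? no

No, they don't intersect


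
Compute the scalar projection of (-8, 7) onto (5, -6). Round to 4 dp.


u.v = -82, |v| = sqrt(61) = 7.8102
Scalar projection = u.v / |v| = -82 / sqrt(61) = -10.499

-10.499


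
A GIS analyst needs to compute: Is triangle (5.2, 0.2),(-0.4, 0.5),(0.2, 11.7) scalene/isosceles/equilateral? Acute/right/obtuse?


Side lengths squared: AB^2=31.45, BC^2=125.8, CA^2=157.25
Sorted: [31.45, 125.8, 157.25]
By sides: Scalene, By angles: Right

Scalene, Right


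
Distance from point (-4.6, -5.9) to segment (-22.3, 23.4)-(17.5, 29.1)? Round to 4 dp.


Project P onto AB: t = 0.3325 (clamped to [0,1])
Closest point on segment: (-9.0676, 25.2951)
Distance: 31.5134

31.5134


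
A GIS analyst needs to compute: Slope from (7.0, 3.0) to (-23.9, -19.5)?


slope = (y2-y1)/(x2-x1) = ((-19.5)-3)/((-23.9)-7) = (-22.5)/(-30.9) = 0.7282

0.7282


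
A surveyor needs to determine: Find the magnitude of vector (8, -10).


|u| = sqrt(8^2 + (-10)^2) = sqrt(164) = 12.8062

12.8062


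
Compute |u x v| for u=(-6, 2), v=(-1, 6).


|u x v| = |(-6)*6 - 2*(-1)|
= |(-36) - (-2)| = 34

34


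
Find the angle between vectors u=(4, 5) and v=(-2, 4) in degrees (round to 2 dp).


u.v = 12, |u| = sqrt(41) = 6.4031, |v| = sqrt(20) = 4.4721
cos(theta) = u.v/(|u||v|) = 12/sqrt(820) = 0.419058
theta = acos(0.419058) = 65.22 degrees

65.22 degrees


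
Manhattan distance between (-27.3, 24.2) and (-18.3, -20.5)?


|(-27.3)-(-18.3)| + |24.2-(-20.5)| = 9 + 44.7 = 53.7

53.7


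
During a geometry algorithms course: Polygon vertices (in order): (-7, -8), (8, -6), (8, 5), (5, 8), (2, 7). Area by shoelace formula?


Shoelace sum: ((-7)*(-6) - 8*(-8)) + (8*5 - 8*(-6)) + (8*8 - 5*5) + (5*7 - 2*8) + (2*(-8) - (-7)*7)
= 285
Area = |285|/2 = 142.5

142.5


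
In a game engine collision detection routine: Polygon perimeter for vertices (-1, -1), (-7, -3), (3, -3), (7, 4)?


Sides: (-1, -1)->(-7, -3): sqrt(40) = 6.324555, (-7, -3)->(3, -3): sqrt(100) = 10, (3, -3)->(7, 4): sqrt(65) = 8.062258, (7, 4)->(-1, -1): sqrt(89) = 9.433981
Sum = 33.820794
Perimeter = 33.8208

33.8208


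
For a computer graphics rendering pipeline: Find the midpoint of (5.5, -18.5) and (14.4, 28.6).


M = ((5.5+14.4)/2, ((-18.5)+28.6)/2)
= (9.95, 5.05)

(9.95, 5.05)


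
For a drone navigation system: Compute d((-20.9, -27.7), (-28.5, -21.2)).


dx=-7.6, dy=6.5
d^2 = (-7.6)^2 + 6.5^2 = 100.01
d = sqrt(100.01) = 10.0005

10.0005


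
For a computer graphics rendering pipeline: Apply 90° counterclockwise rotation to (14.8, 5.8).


90° CCW: (x,y) -> (-y, x)
(14.8,5.8) -> (-5.8, 14.8)

(-5.8, 14.8)


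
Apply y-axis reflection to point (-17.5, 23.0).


Reflection over y-axis: (x,y) -> (-x,y)
(-17.5, 23) -> (17.5, 23)

(17.5, 23)


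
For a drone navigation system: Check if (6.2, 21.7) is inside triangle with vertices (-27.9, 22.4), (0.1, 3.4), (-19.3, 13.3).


Cross products: AB x AP = 628.3, BC x BP = -415.41, CA x CP = -304.29
All same sign? no

No, outside


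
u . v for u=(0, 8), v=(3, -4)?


u . v = u_x*v_x + u_y*v_y = 0*3 + 8*(-4)
= 0 + (-32) = -32

-32


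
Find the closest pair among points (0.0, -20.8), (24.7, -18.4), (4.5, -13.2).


d(P0,P1) = 24.8163, d(P0,P2) = 8.8323, d(P1,P2) = 20.8586
Closest: P0 and P2

Closest pair: (0.0, -20.8) and (4.5, -13.2), distance = 8.8323


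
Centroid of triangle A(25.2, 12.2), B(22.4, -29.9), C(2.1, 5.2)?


Centroid = ((x_A+x_B+x_C)/3, (y_A+y_B+y_C)/3)
= ((25.2+22.4+2.1)/3, (12.2+(-29.9)+5.2)/3)
= (16.5667, -4.1667)

(16.5667, -4.1667)


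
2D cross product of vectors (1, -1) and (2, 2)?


u x v = u_x*v_y - u_y*v_x = 1*2 - (-1)*2
= 2 - (-2) = 4

4


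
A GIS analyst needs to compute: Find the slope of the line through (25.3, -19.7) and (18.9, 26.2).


slope = (y2-y1)/(x2-x1) = (26.2-(-19.7))/(18.9-25.3) = 45.9/(-6.4) = -7.1719

-7.1719


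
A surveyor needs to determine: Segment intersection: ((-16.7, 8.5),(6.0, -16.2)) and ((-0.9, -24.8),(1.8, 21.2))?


Cross products: d1=816.71, d2=-294.18, d3=-365.65, d4=745.24
d1*d2 < 0 and d3*d4 < 0? yes

Yes, they intersect


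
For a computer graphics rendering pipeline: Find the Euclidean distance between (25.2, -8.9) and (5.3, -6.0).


dx=-19.9, dy=2.9
d^2 = (-19.9)^2 + 2.9^2 = 404.42
d = sqrt(404.42) = 20.1102

20.1102


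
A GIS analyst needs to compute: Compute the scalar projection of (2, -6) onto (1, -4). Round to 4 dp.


u.v = 26, |v| = sqrt(17) = 4.1231
Scalar projection = u.v / |v| = 26 / sqrt(17) = 6.3059

6.3059


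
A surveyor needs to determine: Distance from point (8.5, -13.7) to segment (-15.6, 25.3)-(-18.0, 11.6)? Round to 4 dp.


Project P onto AB: t = 1 (clamped to [0,1])
Closest point on segment: (-18, 11.6)
Distance: 36.638

36.638


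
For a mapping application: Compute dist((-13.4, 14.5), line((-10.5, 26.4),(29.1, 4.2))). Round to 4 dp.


|cross product| = 535.62
|line direction| = sqrt(2061) = 45.3982
Distance = 535.62/sqrt(2061) = 11.7983

11.7983


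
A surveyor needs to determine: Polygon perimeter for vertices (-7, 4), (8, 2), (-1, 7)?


Sides: (-7, 4)->(8, 2): sqrt(229) = 15.132746, (8, 2)->(-1, 7): sqrt(106) = 10.29563, (-1, 7)->(-7, 4): sqrt(45) = 6.708204
Sum = 32.13658
Perimeter = 32.1366

32.1366


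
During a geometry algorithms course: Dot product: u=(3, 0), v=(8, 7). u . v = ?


u . v = u_x*v_x + u_y*v_y = 3*8 + 0*7
= 24 + 0 = 24

24


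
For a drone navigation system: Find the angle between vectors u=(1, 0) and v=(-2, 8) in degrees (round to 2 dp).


u.v = -2, |u| = sqrt(1) = 1, |v| = sqrt(68) = 8.2462
cos(theta) = u.v/(|u||v|) = -2/sqrt(68) = -0.242536
theta = acos(-0.242536) = 104.04 degrees

104.04 degrees


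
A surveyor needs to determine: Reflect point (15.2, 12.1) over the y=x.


Reflection over y=x: (x,y) -> (y,x)
(15.2, 12.1) -> (12.1, 15.2)

(12.1, 15.2)


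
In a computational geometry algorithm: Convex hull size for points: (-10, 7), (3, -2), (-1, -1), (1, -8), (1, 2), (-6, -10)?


Convex hull vertices (CCW): (-10, 7), (-6, -10), (1, -8), (3, -2), (1, 2)
Count = 5

5


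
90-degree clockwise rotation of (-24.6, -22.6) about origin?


90° CW: (x,y) -> (y, -x)
(-24.6,-22.6) -> (-22.6, 24.6)

(-22.6, 24.6)


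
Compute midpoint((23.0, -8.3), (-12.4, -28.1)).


M = ((23+(-12.4))/2, ((-8.3)+(-28.1))/2)
= (5.3, -18.2)

(5.3, -18.2)


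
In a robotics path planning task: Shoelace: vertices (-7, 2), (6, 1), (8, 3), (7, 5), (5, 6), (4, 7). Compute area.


Shoelace sum: ((-7)*1 - 6*2) + (6*3 - 8*1) + (8*5 - 7*3) + (7*6 - 5*5) + (5*7 - 4*6) + (4*2 - (-7)*7)
= 95
Area = |95|/2 = 47.5

47.5


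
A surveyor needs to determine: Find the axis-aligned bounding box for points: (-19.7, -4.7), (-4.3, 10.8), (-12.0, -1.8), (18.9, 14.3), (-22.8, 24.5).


x range: [-22.8, 18.9]
y range: [-4.7, 24.5]
Bounding box: (-22.8,-4.7) to (18.9,24.5)

(-22.8,-4.7) to (18.9,24.5)


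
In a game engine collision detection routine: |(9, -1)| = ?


|u| = sqrt(9^2 + (-1)^2) = sqrt(82) = 9.0554

9.0554


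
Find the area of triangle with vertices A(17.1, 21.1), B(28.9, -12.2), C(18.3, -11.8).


Area = |x_A(y_B-y_C) + x_B(y_C-y_A) + x_C(y_A-y_B)|/2
= |(-6.84) + (-950.81) + 609.39|/2
= 348.26/2 = 174.13

174.13


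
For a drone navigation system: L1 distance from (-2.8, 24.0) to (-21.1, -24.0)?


|(-2.8)-(-21.1)| + |24-(-24)| = 18.3 + 48 = 66.3

66.3


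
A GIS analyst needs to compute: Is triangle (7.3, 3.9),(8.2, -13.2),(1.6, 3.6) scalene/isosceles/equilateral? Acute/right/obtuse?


Side lengths squared: AB^2=293.22, BC^2=325.8, CA^2=32.58
Sorted: [32.58, 293.22, 325.8]
By sides: Scalene, By angles: Right

Scalene, Right


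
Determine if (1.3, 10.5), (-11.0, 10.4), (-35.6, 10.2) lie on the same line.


Cross product: ((-11)-1.3)*(10.2-10.5) - (10.4-10.5)*((-35.6)-1.3)
= 0

Yes, collinear


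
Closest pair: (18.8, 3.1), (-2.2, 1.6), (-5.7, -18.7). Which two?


d(P0,P1) = 21.0535, d(P0,P2) = 32.7947, d(P1,P2) = 20.5995
Closest: P1 and P2

Closest pair: (-2.2, 1.6) and (-5.7, -18.7), distance = 20.5995


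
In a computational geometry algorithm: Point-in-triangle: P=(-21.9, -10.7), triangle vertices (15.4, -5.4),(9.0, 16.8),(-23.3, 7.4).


Cross products: AB x AP = 861.98, BC x BP = 597.79, CA x CP = -682.55
All same sign? no

No, outside


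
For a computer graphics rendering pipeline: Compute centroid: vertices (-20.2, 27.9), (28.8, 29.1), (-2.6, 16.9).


Centroid = ((x_A+x_B+x_C)/3, (y_A+y_B+y_C)/3)
= (((-20.2)+28.8+(-2.6))/3, (27.9+29.1+16.9)/3)
= (2, 24.6333)

(2, 24.6333)


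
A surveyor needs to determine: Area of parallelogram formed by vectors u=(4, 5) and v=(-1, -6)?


|u x v| = |4*(-6) - 5*(-1)|
= |(-24) - (-5)| = 19

19


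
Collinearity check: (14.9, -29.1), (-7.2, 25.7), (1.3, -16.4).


Cross product: ((-7.2)-14.9)*((-16.4)-(-29.1)) - (25.7-(-29.1))*(1.3-14.9)
= 464.61

No, not collinear


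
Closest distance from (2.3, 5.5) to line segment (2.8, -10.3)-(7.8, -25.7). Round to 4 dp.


Project P onto AB: t = 0 (clamped to [0,1])
Closest point on segment: (2.8, -10.3)
Distance: 15.8079

15.8079


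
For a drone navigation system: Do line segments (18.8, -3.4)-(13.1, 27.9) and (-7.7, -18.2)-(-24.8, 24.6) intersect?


Cross products: d1=-1387.28, d2=-1678.55, d3=913.81, d4=1205.08
d1*d2 < 0 and d3*d4 < 0? no

No, they don't intersect


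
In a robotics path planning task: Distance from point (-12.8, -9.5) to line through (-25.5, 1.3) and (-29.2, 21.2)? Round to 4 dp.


|cross product| = 212.77
|line direction| = sqrt(409.7) = 20.241
Distance = 212.77/sqrt(409.7) = 10.5118

10.5118


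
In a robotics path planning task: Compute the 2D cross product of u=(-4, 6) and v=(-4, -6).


u x v = u_x*v_y - u_y*v_x = (-4)*(-6) - 6*(-4)
= 24 - (-24) = 48

48


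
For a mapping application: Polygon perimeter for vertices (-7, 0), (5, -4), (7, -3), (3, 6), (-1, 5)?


Sides: (-7, 0)->(5, -4): sqrt(160) = 12.649111, (5, -4)->(7, -3): sqrt(5) = 2.236068, (7, -3)->(3, 6): sqrt(97) = 9.848858, (3, 6)->(-1, 5): sqrt(17) = 4.123106, (-1, 5)->(-7, 0): sqrt(61) = 7.81025
Sum = 36.667393
Perimeter = 36.6674

36.6674


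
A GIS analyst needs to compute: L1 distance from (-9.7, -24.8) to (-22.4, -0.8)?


|(-9.7)-(-22.4)| + |(-24.8)-(-0.8)| = 12.7 + 24 = 36.7

36.7


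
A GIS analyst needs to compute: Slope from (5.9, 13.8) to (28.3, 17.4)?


slope = (y2-y1)/(x2-x1) = (17.4-13.8)/(28.3-5.9) = 3.6/22.4 = 0.1607

0.1607


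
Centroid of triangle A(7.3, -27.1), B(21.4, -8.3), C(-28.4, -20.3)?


Centroid = ((x_A+x_B+x_C)/3, (y_A+y_B+y_C)/3)
= ((7.3+21.4+(-28.4))/3, ((-27.1)+(-8.3)+(-20.3))/3)
= (0.1, -18.5667)

(0.1, -18.5667)


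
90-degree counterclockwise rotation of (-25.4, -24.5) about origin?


90° CCW: (x,y) -> (-y, x)
(-25.4,-24.5) -> (24.5, -25.4)

(24.5, -25.4)


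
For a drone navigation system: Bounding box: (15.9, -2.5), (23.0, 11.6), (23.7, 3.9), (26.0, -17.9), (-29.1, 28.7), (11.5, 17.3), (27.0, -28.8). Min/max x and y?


x range: [-29.1, 27]
y range: [-28.8, 28.7]
Bounding box: (-29.1,-28.8) to (27,28.7)

(-29.1,-28.8) to (27,28.7)


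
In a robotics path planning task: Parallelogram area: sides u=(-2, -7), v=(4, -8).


|u x v| = |(-2)*(-8) - (-7)*4|
= |16 - (-28)| = 44

44


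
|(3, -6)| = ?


|u| = sqrt(3^2 + (-6)^2) = sqrt(45) = 6.7082

6.7082


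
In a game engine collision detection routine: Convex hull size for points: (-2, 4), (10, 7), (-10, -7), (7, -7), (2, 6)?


Convex hull vertices (CCW): (-10, -7), (7, -7), (10, 7), (2, 6), (-2, 4)
Count = 5

5


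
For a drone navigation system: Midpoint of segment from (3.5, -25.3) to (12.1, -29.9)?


M = ((3.5+12.1)/2, ((-25.3)+(-29.9))/2)
= (7.8, -27.6)

(7.8, -27.6)


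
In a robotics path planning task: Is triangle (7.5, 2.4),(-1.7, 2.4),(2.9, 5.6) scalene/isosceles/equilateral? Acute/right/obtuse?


Side lengths squared: AB^2=84.64, BC^2=31.4, CA^2=31.4
Sorted: [31.4, 31.4, 84.64]
By sides: Isosceles, By angles: Obtuse

Isosceles, Obtuse


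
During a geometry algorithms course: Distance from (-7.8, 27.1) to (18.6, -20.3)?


dx=26.4, dy=-47.4
d^2 = 26.4^2 + (-47.4)^2 = 2943.72
d = sqrt(2943.72) = 54.2561

54.2561


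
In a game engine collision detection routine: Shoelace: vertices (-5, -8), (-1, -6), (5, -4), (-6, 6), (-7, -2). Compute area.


Shoelace sum: ((-5)*(-6) - (-1)*(-8)) + ((-1)*(-4) - 5*(-6)) + (5*6 - (-6)*(-4)) + ((-6)*(-2) - (-7)*6) + ((-7)*(-8) - (-5)*(-2))
= 162
Area = |162|/2 = 81

81


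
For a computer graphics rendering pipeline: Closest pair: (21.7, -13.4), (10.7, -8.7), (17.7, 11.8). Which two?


d(P0,P1) = 11.962, d(P0,P2) = 25.5155, d(P1,P2) = 21.6622
Closest: P0 and P1

Closest pair: (21.7, -13.4) and (10.7, -8.7), distance = 11.962


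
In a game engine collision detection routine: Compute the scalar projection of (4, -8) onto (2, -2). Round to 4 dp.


u.v = 24, |v| = sqrt(8) = 2.8284
Scalar projection = u.v / |v| = 24 / sqrt(8) = 8.4853

8.4853


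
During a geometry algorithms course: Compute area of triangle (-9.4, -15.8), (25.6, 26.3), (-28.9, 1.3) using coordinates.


Area = |x_A(y_B-y_C) + x_B(y_C-y_A) + x_C(y_A-y_B)|/2
= |(-235) + 437.76 + 1216.69|/2
= 1419.45/2 = 709.725

709.725
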